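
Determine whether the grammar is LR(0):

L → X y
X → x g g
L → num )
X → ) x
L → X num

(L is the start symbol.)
Yes, the grammar is LR(0)

Augment with L' → L and build the canonical LR(0) collection (I0 = CLOSURE({[L' → . L]}), then GOTO on every symbol after a dot until no new states appear). It has 12 states:
  I0: { [L → . X num], [L → . X y], [L → . num )], [L' → . L], [X → . ) x], [X → . x g g] }  — shift
  I1: { [X → ) . x] }  — shift
  I2: { [L' → L .] }  — accept
  I3: { [L → X . num], [L → X . y] }  — shift
  I4: { [L → num . )] }  — shift
  I5: { [X → x . g g] }  — shift
  I6: { [X → x g . g] }  — shift
  I7: { [X → x g g .] }  — reduce
  I8: { [L → num ) .] }  — reduce
  I9: { [L → X num .] }  — reduce
  I10: { [L → X y .] }  — reduce
  I11: { [X → ) x .] }  — reduce

Every state is either a pure shift/goto state or contains exactly one complete item and nothing to shift — no conflicts. The grammar is LR(0).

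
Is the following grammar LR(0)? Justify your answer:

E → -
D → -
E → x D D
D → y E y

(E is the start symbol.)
Augment with E' → E and build the canonical LR(0) collection (I0 = CLOSURE({[E' → . E]}), then GOTO on every symbol after a dot until no new states appear). It has 10 states:
  I0: { [E → . -], [E → . x D D], [E' → . E] }  — shift
  I1: { [E → - .] }  — reduce
  I2: { [E' → E .] }  — accept
  I3: { [D → . -], [D → . y E y], [E → x . D D] }  — shift
  I4: { [D → - .] }  — reduce
  I5: { [D → . -], [D → . y E y], [E → x D . D] }  — shift
  I6: { [D → y . E y], [E → . -], [E → . x D D] }  — shift
  I7: { [D → y E . y] }  — shift
  I8: { [D → y E y .] }  — reduce
  I9: { [E → x D D .] }  — reduce

Every state is either a pure shift/goto state or contains exactly one complete item and nothing to shift — no conflicts. The grammar is LR(0).

Answer: Yes, the grammar is LR(0)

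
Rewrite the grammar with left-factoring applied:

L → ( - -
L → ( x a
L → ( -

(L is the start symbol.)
L → ( L'
L' → - L''
L'' → -
L'' → ε
L' → x a

Left-factoring transforms A → αβ₁ | αβ₂ into A → αA' and A' → β₁ | β₂
(α is the longest common prefix among the alternatives). Repeat until
no nonterminal has two alternatives with a common prefix.

Round 1: L has alternatives sharing prefix '('. Introduce L': L → ( L'
  Add: L' → - -
  Add: L' → x a
  Add: L' → -

Round 2: L' has alternatives sharing prefix '-'. Introduce L'': L' → - L''
  Add: L'' → -
  Add: L'' → ε

No remaining common prefixes — done.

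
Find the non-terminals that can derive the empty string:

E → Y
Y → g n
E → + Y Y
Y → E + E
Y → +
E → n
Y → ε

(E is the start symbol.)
{ 'E', 'Y' }

A non-terminal is nullable if it can derive ε (the empty string): either it has an ε-production, or it has a production whose right-hand side consists entirely of nullable non-terminals.

ε-productions: Y → ε
So Y is immediately nullable.
E → Y: every symbol on the right is nullable, so E is nullable too.
Every non-terminal is now nullable.
Nullable = { 'E', 'Y' }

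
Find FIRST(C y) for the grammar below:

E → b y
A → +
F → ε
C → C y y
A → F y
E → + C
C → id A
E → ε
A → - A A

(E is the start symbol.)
{ 'id' }

FIRST sets of the non-terminals involved (from the grammar, by fixed-point iteration):
  FIRST(C) = { 'id' }

To compute FIRST(C y), process the symbols left to right:
Symbol C is a non-terminal. Add FIRST(C) \ {ε} = { 'id' }
C is not nullable (ε ∉ FIRST(C)), so stop here.
FIRST(C y) = { 'id' }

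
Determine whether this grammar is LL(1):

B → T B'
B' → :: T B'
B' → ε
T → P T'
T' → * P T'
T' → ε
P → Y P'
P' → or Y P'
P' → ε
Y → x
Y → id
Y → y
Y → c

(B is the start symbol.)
Yes, the grammar is LL(1).

A grammar is LL(1) if for each non-terminal N with multiple productions, the predict sets of those productions are pairwise disjoint, where PREDICT(N → α) = (FIRST(α) \ {ε}) ∪ (FOLLOW(N) if α ⇒* ε).

Relevant sets:
  FOLLOW(B') = { $ }
  FOLLOW(T') = { $, '::' }
  FOLLOW(P') = { $, '*', '::' }

For B':
  PREDICT(B' → :: T B') = { '::' }
  PREDICT(B' → ε) = { $ }
For T':
  PREDICT(T' → '*' P T') = { '*' }
  PREDICT(T' → ε) = { $, '::' }
For P':
  PREDICT(P' → or Y P') = { 'or' }
  PREDICT(P' → ε) = { $, '*', '::' }
For Y:
  PREDICT(Y → x) = { 'x' }
  PREDICT(Y → id) = { 'id' }
  PREDICT(Y → y) = { 'y' }
  PREDICT(Y → c) = { 'c' }
B, T, P have a single production, so nothing to check there.

All predict sets are disjoint. The grammar IS LL(1).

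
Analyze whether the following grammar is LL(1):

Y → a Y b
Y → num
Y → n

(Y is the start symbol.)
For Y:
  PREDICT(Y → a Y b) = { 'a' }
  PREDICT(Y → num) = { 'num' }
  PREDICT(Y → n) = { 'n' }

All predict sets are disjoint. The grammar IS LL(1).

Answer: Yes, the grammar is LL(1).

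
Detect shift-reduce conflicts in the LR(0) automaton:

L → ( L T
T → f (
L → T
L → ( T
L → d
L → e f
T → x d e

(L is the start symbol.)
A shift-reduce conflict occurs when an LR(0) state has both:
  - a complete (reduce) item [A → α .] (dot at the end), and
  - a shift item [B → β . c γ] (dot before a terminal).

Augment with L' → L and build the canonical LR(0) collection (I0 = CLOSURE({[L' → . L]}), then GOTO on every symbol after a dot until no new states appear). It has 15 states:
  I0: { [L → . ( L T], [L → . ( T], [L → . T], [L → . d], [L → . e f], [L' → . L], [T → . f (], [T → . x d e] }  — shift
  I1: { [L → ( . L T], [L → ( . T], [L → . ( L T], [L → . ( T], [L → . T], [L → . d], [L → . e f], [T → . f (], [T → . x d e] }  — shift
  I2: { [L' → L .] }  — accept
  I3: { [L → T .] }  — reduce
  I4: { [L → d .] }  — reduce
  I5: { [L → e . f] }  — shift
  I6: { [T → f . (] }  — shift
  I7: { [T → x . d e] }  — shift
  I8: { [T → x d . e] }  — shift
  I9: { [T → x d e .] }  — reduce
  I10: { [T → f ( .] }  — reduce
  I11: { [L → e f .] }  — reduce
  I12: { [L → ( L . T], [T → . f (], [T → . x d e] }  — shift
  I13: { [L → ( T .], [L → T .] }  — 2 reduces
  I14: { [L → ( L T .] }  — reduce

No state contains both a complete item and a shift item.

Answer: No shift-reduce conflicts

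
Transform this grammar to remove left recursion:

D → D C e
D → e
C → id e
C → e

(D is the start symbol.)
D is directly left-recursive. The standard transformation for
  A → A α₁ | ... | A α_m | β₁ | ... | β_n
is
  A  → β₁ A' | ... | β_n A'
  A' → α₁ A' | ... | α_m A' | ε

D → e becomes D → e D'
D → D C e becomes D' → C e D'
Add D' → ε

Productions for other non-terminals are unchanged:
  C → id e
  C → e

Resulting grammar:
D → e D'
D' → C e D'
D' → ε
C → id e
C → e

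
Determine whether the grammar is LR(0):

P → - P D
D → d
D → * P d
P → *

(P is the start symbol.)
Augment with P' → P and build the canonical LR(0) collection (I0 = CLOSURE({[P' → . P]}), then GOTO on every symbol after a dot until no new states appear). It has 10 states:
  I0: { [P → . *], [P → . - P D], [P' → . P] }  — shift
  I1: { [P → * .] }  — reduce
  I2: { [P → - . P D], [P → . *], [P → . - P D] }  — shift
  I3: { [P' → P .] }  — accept
  I4: { [D → . * P d], [D → . d], [P → - P . D] }  — shift
  I5: { [D → * . P d], [P → . *], [P → . - P D] }  — shift
  I6: { [P → - P D .] }  — reduce
  I7: { [D → d .] }  — reduce
  I8: { [D → * P . d] }  — shift
  I9: { [D → * P d .] }  — reduce

Every state is either a pure shift/goto state or contains exactly one complete item and nothing to shift — no conflicts. The grammar is LR(0).

Answer: Yes, the grammar is LR(0)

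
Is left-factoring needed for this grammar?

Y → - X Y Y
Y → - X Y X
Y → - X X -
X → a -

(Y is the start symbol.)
Left-factoring is needed when two productions for the same non-terminal
share a common prefix on the right-hand side.

Productions for Y:
  Y → - X Y Y
  Y → - X Y X
  Y → - X X -

Found common prefix '- X' in productions for Y

Answer: Yes, Y has productions with common prefix '- X'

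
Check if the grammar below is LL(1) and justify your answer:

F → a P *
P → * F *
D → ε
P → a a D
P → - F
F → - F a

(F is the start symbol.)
A grammar is LL(1) if for each non-terminal N with multiple productions, the predict sets of those productions are pairwise disjoint, where PREDICT(N → α) = (FIRST(α) \ {ε}) ∪ (FOLLOW(N) if α ⇒* ε).

For F:
  PREDICT(F → a P '*') = { 'a' }
  PREDICT(F → '-' F a) = { '-' }
For P:
  PREDICT(P → '*' F '*') = { '*' }
  PREDICT(P → a a D) = { 'a' }
  PREDICT(P → '-' F) = { '-' }
D has a single production, so nothing to check there.

All predict sets are disjoint. The grammar IS LL(1).

Answer: Yes, the grammar is LL(1).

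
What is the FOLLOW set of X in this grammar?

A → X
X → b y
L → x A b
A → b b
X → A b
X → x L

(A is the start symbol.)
To compute FOLLOW(X), find every occurrence of X on a right-hand side N → α X β: add FIRST(β) \ {ε}, and if β is empty or nullable also add FOLLOW(N). Iterate to a fixed point.

In A → X: X is at the end, add FOLLOW(A)

The FOLLOW sets referred to above (computed the same way, to a fixed point):
  FOLLOW(A) = { $, 'b' }

Taking the union: FOLLOW(X) = { $, 'b' }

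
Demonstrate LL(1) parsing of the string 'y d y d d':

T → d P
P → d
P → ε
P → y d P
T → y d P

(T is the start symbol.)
Stack is shown with the top on the left.

Stack    Input        Action
----------------------------
T $      y d y d d $  output T → y d P
y d P $  y d y d d $  match 'y'
d P $    d y d d $    match 'd'
P $      y d d $      output P → y d P
y d P $  y d d $      match 'y'
d P $    d d $        match 'd'
P $      d $          output P → d
d $      d $          match 'd'
$        $            accept

The string is accepted.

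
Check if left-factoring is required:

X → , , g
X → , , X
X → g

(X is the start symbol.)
Yes, X has productions with common prefix ', ,'

Left-factoring is needed when two productions for the same non-terminal
share a common prefix on the right-hand side.

Productions for X:
  X → , , g
  X → , , X
  X → g

Found common prefix ', ,' in productions for X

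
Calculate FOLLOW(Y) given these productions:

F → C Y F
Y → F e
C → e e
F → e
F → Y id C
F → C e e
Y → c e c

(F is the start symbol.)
In F → C Y F: Y is followed by F, add FIRST(F) \ {ε} = { 'c', 'e' }
In F → Y id C: Y is followed by id C, add FIRST(id C) \ {ε} = { 'id' }

Taking the union: FOLLOW(Y) = { 'c', 'e', 'id' }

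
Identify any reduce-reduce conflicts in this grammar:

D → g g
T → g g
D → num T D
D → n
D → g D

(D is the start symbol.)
No reduce-reduce conflicts

Augment with D' → D and build the canonical LR(0) collection (I0 = CLOSURE({[D' → . D]}), then GOTO on every symbol after a dot until no new states appear). It has 11 states:
  I0: { [D → . g D], [D → . g g], [D → . n], [D → . num T D], [D' → . D] }  — shift
  I1: { [D' → D .] }  — accept
  I2: { [D → . g D], [D → . g g], [D → . n], [D → . num T D], [D → g . D], [D → g . g] }  — shift
  I3: { [D → n .] }  — reduce
  I4: { [D → num . T D], [T → . g g] }  — shift
  I5: { [D → . g D], [D → . g g], [D → . n], [D → . num T D], [D → num T . D] }  — shift
  I6: { [T → g . g] }  — shift
  I7: { [T → g g .] }  — reduce
  I8: { [D → num T D .] }  — reduce
  I9: { [D → g D .] }  — reduce
  I10: { [D → . g D], [D → . g g], [D → . n], [D → . num T D], [D → g . D], [D → g . g], [D → g g .] }  — shift, reduce

No state contains more than one complete item.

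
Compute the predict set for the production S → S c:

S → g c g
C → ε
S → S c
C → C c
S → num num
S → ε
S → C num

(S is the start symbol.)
PREDICT(S → S c) = (FIRST(RHS) \ {ε}) ∪ (FOLLOW(S) if ε ∈ FIRST(RHS), i.e. RHS ⇒* ε)
FIRST(S) = { 'c', 'g', 'num', ε }
FIRST(S c) = { 'c', 'g', 'num' }
ε ∉ FIRST(S c), so FOLLOW(S) is not added.
PREDICT(S → S c) = { 'c', 'g', 'num' }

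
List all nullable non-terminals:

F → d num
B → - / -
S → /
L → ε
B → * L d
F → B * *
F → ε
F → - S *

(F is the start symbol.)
{ 'F', 'L' }

ε-productions: L → ε, F → ε
So L, F are immediately nullable.
No further non-terminal can be added: every production for the remaining non-terminals contains a terminal or a non-nullable non-terminal.
Nullable = { 'F', 'L' }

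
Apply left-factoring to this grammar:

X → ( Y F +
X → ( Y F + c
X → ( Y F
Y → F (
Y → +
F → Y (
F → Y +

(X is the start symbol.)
Left-factoring transforms A → αβ₁ | αβ₂ into A → αA' and A' → β₁ | β₂
(α is the longest common prefix among the alternatives). Repeat until
no nonterminal has two alternatives with a common prefix.

Round 1: X has alternatives sharing prefix '( Y F'. Introduce X': X → ( Y F X'
  Add: X' → +
  Add: X' → + c
  Add: X' → ε

Round 2: X' has alternatives sharing prefix '+'. Introduce X'': X' → + X''
  Add: X'' → ε
  Add: X'' → c

Round 3: F has alternatives sharing prefix 'Y'. Introduce F': F → Y F'
  Add: F' → (
  Add: F' → +

No remaining common prefixes — done.

Resulting grammar:
X → ( Y F X'
X' → + X''
X'' → ε
X'' → c
X' → ε
Y → F (
Y → +
F → Y F'
F' → (
F' → +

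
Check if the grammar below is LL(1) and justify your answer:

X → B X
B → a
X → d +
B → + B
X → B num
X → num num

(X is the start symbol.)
Relevant sets:
  FIRST(B) = { '+', 'a' }

For X:
  PREDICT(X → B X) = { '+', 'a' }
  PREDICT(X → d '+') = { 'd' }
  PREDICT(X → B num) = { '+', 'a' }
  PREDICT(X → num num) = { 'num' }
For B:
  PREDICT(B → a) = { 'a' }
  PREDICT(B → '+' B) = { '+' }

Conflict found: Predict set conflict for X: { '+', 'a' }
The grammar is NOT LL(1).

Answer: No. Predict set conflict for X: { '+', 'a' }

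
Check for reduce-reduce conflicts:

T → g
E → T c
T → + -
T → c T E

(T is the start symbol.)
Augment with T' → T and build the canonical LR(0) collection (I0 = CLOSURE({[T' → . T]}), then GOTO on every symbol after a dot until no new states appear). It has 10 states:
  I0: { [T → . + -], [T → . c T E], [T → . g], [T' → . T] }  — shift
  I1: { [T → + . -] }  — shift
  I2: { [T' → T .] }  — accept
  I3: { [T → . + -], [T → . c T E], [T → . g], [T → c . T E] }  — shift
  I4: { [T → g .] }  — reduce
  I5: { [E → . T c], [T → . + -], [T → . c T E], [T → . g], [T → c T . E] }  — shift
  I6: { [T → c T E .] }  — reduce
  I7: { [E → T . c] }  — shift
  I8: { [E → T c .] }  — reduce
  I9: { [T → + - .] }  — reduce

No state contains more than one complete item.

Answer: No reduce-reduce conflicts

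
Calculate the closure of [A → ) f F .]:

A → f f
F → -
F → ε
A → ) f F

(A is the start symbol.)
Start with: [A → ) f F .]
The dot is at the end, so nothing is added.

CLOSURE = { [A → ) f F .] }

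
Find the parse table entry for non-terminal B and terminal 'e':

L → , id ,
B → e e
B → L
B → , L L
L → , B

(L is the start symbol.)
B → e e

To find M[B, 'e'], we find productions for B where 'e' is in the predict set (PREDICT(N → α) = (FIRST(α) \ {ε}) ∪ (FOLLOW(N) if α ⇒* ε)).

Relevant sets:
  FIRST(L) = { ',' }

B → e e: PREDICT = { 'e' }
  'e' is in predict set, so this production goes in M[B, 'e']
B → L: PREDICT = { ',' }
B → , L L: PREDICT = { ',' }

M[B, 'e'] = B → e e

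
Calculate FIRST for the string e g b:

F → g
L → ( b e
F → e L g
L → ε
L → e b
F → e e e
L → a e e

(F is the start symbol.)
To compute FIRST(e g b), process the symbols left to right:
Symbol e is a terminal. Add 'e' and stop.
FIRST(e g b) = { 'e' }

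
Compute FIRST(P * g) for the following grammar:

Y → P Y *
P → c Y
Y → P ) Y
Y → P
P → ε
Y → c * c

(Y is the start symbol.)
{ '*', 'c' }

FIRST sets of the non-terminals involved (from the grammar, by fixed-point iteration):
  FIRST(P) = { 'c', ε }

To compute FIRST(P * g), process the symbols left to right:
Symbol P is a non-terminal. Add FIRST(P) \ {ε} = { 'c' }
P is nullable (ε ∈ FIRST(P)), continue to the next symbol.
Symbol * is a terminal. Add '*' and stop.
FIRST(P * g) = { '*', 'c' }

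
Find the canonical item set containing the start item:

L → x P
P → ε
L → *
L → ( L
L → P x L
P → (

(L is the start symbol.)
First, augment the grammar with L' → L
I₀ = CLOSURE({ [L' → . L] }):
  [L' → . L] has the dot before L: add [L → . x P], [L → . *], [L → . ( L], [L → . P x L]
  [L → . P x L] has the dot before P: add [P → .], [P → . (]
No further items can be added.

I₀ = { [L → . ( L], [L → . *], [L → . P x L], [L → . x P], [L' → . L], [P → . (], [P → .] }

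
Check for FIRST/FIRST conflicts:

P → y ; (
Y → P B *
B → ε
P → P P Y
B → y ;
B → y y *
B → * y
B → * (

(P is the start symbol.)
A FIRST/FIRST conflict occurs when two productions N → α and N → β for the same non-terminal have FIRST(α) ∩ FIRST(β) ≠ ∅ (with ε ∈ FIRST of a nullable right-hand side, so two nullable alternatives also conflict).

FIRST sets of the non-terminals at (or reachable through a nullable prefix from) the front of some alternative:
  FIRST(P) = { 'y' }

Productions for P:
  P → y ; (: FIRST = { 'y' }
  P → P P Y: FIRST = { 'y' }
Productions for B:
  B → ε: FIRST = { ε }
  B → y ;: FIRST = { 'y' }
  B → y y *: FIRST = { 'y' }
  B → * y: FIRST = { '*' }
  B → * (: FIRST = { '*' }
Y has only one production, so no FIRST/FIRST conflict is possible there.

Conflict for P: P → y ; ( and P → P P Y
  Overlap: { 'y' }
Conflict for B: B → y ; and B → y y *
  Overlap: { 'y' }
Conflict for B: B → * y and B → * (
  Overlap: { '*' }

Answer: Yes. P → y ';' '(' / P → P P Y on { 'y' }; B → y ';' / B → y y '*' on { 'y' }; B → '*' y / B → '*' '(' on { '*' }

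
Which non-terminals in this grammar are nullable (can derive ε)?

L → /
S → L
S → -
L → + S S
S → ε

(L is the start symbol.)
{ 'S' }

A non-terminal is nullable if it can derive ε (the empty string): either it has an ε-production, or it has a production whose right-hand side consists entirely of nullable non-terminals.

ε-productions: S → ε
So S is immediately nullable.
No further non-terminal can be added: every production for the remaining non-terminals contains a terminal or a non-nullable non-terminal.
Nullable = { 'S' }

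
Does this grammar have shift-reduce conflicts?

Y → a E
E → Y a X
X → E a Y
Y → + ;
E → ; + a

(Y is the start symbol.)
No shift-reduce conflicts

A shift-reduce conflict occurs when an LR(0) state has both:
  - a complete (reduce) item [A → α .] (dot at the end), and
  - a shift item [B → β . c γ] (dot before a terminal).

Augment with Y' → Y and build the canonical LR(0) collection (I0 = CLOSURE({[Y' → . Y]}), then GOTO on every symbol after a dot until no new states appear). It has 15 states:
  I0: { [Y → . + ;], [Y → . a E], [Y' → . Y] }  — shift
  I1: { [Y → + . ;] }  — shift
  I2: { [Y' → Y .] }  — accept
  I3: { [E → . ; + a], [E → . Y a X], [Y → . + ;], [Y → . a E], [Y → a . E] }  — shift
  I4: { [E → ; . + a] }  — shift
  I5: { [Y → a E .] }  — reduce
  I6: { [E → Y . a X] }  — shift
  I7: { [E → . ; + a], [E → . Y a X], [E → Y a . X], [X → . E a Y], [Y → . + ;], [Y → . a E] }  — shift
  I8: { [X → E . a Y] }  — shift
  I9: { [E → Y a X .] }  — reduce
  I10: { [X → E a . Y], [Y → . + ;], [Y → . a E] }  — shift
  I11: { [X → E a Y .] }  — reduce
  I12: { [E → ; + . a] }  — shift
  I13: { [E → ; + a .] }  — reduce
  I14: { [Y → + ; .] }  — reduce

No state contains both a complete item and a shift item.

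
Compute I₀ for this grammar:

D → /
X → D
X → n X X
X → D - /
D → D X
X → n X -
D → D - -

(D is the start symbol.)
{ [D → . /], [D → . D - -], [D → . D X], [D' → . D] }

First, augment the grammar with D' → D
I₀ = CLOSURE({ [D' → . D] }):
  [D' → . D] has the dot before D: add [D → . /], [D → . D X], [D → . D - -]
No further items can be added.

I₀ = { [D → . /], [D → . D - -], [D → . D X], [D' → . D] }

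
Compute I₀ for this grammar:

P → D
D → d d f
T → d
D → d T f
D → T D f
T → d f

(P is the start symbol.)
First, augment the grammar with P' → P
I₀ = CLOSURE({ [P' → . P] }):
  [P' → . P] has the dot before P: add [P → . D]
  [P → . D] has the dot before D: add [D → . d d f], [D → . d T f], [D → . T D f]
  [D → . T D f] has the dot before T: add [T → . d], [T → . d f]
No further items can be added.

I₀ = { [D → . T D f], [D → . d T f], [D → . d d f], [P → . D], [P' → . P], [T → . d f], [T → . d] }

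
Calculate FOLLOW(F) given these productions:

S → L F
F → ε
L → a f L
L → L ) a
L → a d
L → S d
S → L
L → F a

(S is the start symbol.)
{ $, 'a', 'd' }

To compute FOLLOW(F), find every occurrence of F on a right-hand side N → α F β: add FIRST(β) \ {ε}, and if β is empty or nullable also add FOLLOW(N). Iterate to a fixed point.

In S → L F: F is at the end, add FOLLOW(S)
In L → F a: F is followed by a, add FIRST(a) \ {ε} = { 'a' }

The FOLLOW sets referred to above (computed the same way, to a fixed point):
  FOLLOW(S) = { $, 'd' }

Taking the union: FOLLOW(F) = { $, 'a', 'd' }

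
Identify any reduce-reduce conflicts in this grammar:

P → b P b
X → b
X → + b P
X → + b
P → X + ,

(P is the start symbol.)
Augment with P' → P and build the canonical LR(0) collection (I0 = CLOSURE({[P' → . P]}), then GOTO on every symbol after a dot until no new states appear). It has 11 states:
  I0: { [P → . X + ,], [P → . b P b], [P' → . P], [X → . + b P], [X → . + b], [X → . b] }  — shift
  I1: { [X → + . b P], [X → + . b] }  — shift
  I2: { [P' → P .] }  — accept
  I3: { [P → X . + ,] }  — shift
  I4: { [P → . X + ,], [P → . b P b], [P → b . P b], [X → . + b P], [X → . + b], [X → . b], [X → b .] }  — shift, reduce
  I5: { [P → b P . b] }  — shift
  I6: { [P → b P b .] }  — reduce
  I7: { [P → X + . ,] }  — shift
  I8: { [P → X + , .] }  — reduce
  I9: { [P → . X + ,], [P → . b P b], [X → + b . P], [X → + b .], [X → . + b P], [X → . + b], [X → . b] }  — shift, reduce
  I10: { [X → + b P .] }  — reduce

No state contains more than one complete item.

Answer: No reduce-reduce conflicts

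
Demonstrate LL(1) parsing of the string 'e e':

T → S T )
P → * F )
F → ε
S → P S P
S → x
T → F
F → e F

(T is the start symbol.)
LL(1) parsing maintains a stack (initially the start symbol over $) and the input. At each step: if the stack top is a terminal, match it against the current input token; if it is a non-terminal N, replace it with the RHS of M[N, lookahead] (the unique production whose predict set contains the lookahead).

Stack is shown with the top on the left.

Stack  Input  Action
--------------------
T $    e e $  output T → F
F $    e e $  output F → e F
e F $  e e $  match 'e'
F $    e $    output F → e F
e F $  e $    match 'e'
F $    $      output F → ε
$      $      accept

The string is accepted.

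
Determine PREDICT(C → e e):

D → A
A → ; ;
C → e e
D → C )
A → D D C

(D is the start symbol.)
{ 'e' }

PREDICT(C → e e) = (FIRST(RHS) \ {ε}) ∪ (FOLLOW(C) if ε ∈ FIRST(RHS), i.e. RHS ⇒* ε)
FIRST(e e) = { 'e' }
ε ∉ FIRST(e e), so FOLLOW(C) is not added.
PREDICT(C → e e) = { 'e' }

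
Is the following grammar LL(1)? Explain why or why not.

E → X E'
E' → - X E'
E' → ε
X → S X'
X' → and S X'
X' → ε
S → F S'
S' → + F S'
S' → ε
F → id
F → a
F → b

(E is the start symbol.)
Yes, the grammar is LL(1).

A grammar is LL(1) if for each non-terminal N with multiple productions, the predict sets of those productions are pairwise disjoint, where PREDICT(N → α) = (FIRST(α) \ {ε}) ∪ (FOLLOW(N) if α ⇒* ε).

Relevant sets:
  FOLLOW(E') = { $ }
  FOLLOW(X') = { $, '-' }
  FOLLOW(S') = { $, '-', 'and' }

For E':
  PREDICT(E' → '-' X E') = { '-' }
  PREDICT(E' → ε) = { $ }
For X':
  PREDICT(X' → and S X') = { 'and' }
  PREDICT(X' → ε) = { $, '-' }
For S':
  PREDICT(S' → '+' F S') = { '+' }
  PREDICT(S' → ε) = { $, '-', 'and' }
For F:
  PREDICT(F → id) = { 'id' }
  PREDICT(F → a) = { 'a' }
  PREDICT(F → b) = { 'b' }
E, X, S have a single production, so nothing to check there.

All predict sets are disjoint. The grammar IS LL(1).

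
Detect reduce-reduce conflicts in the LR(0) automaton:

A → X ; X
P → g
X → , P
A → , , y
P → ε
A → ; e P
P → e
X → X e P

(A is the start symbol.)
No reduce-reduce conflicts

A reduce-reduce conflict occurs when an LR(0) state has two complete items [A → α .] and [B → β .] — both call for a reduction, and with no lookahead the parser cannot choose between them.

Augment with A' → A and build the canonical LR(0) collection (I0 = CLOSURE({[A' → . A]}), then GOTO on every symbol after a dot until no new states appear). It has 17 states:
  I0: { [A → . , , y], [A → . ; e P], [A → . X ; X], [A' → . A], [X → . , P], [X → . X e P] }  — shift
  I1: { [A → , . , y], [P → . e], [P → . g], [P → .], [X → , . P] }  — shift, reduce
  I2: { [A → ; . e P] }  — shift
  I3: { [A' → A .] }  — accept
  I4: { [A → X . ; X], [X → X . e P] }  — shift
  I5: { [A → X ; . X], [X → . , P], [X → . X e P] }  — shift
  I6: { [P → . e], [P → . g], [P → .], [X → X e . P] }  — shift, reduce
  I7: { [X → X e P .] }  — reduce
  I8: { [P → e .] }  — reduce
  I9: { [P → g .] }  — reduce
  I10: { [P → . e], [P → . g], [P → .], [X → , . P] }  — shift, reduce
  I11: { [A → X ; X .], [X → X . e P] }  — shift, reduce
  I12: { [X → , P .] }  — reduce
  I13: { [A → ; e . P], [P → . e], [P → . g], [P → .] }  — shift, reduce
  I14: { [A → ; e P .] }  — reduce
  I15: { [A → , , . y] }  — shift
  I16: { [A → , , y .] }  — reduce

No state contains more than one complete item.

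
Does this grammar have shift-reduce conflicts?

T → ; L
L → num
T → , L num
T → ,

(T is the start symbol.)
Yes — I1: [T → , .] vs [L → . num]

Augment with T' → T and build the canonical LR(0) collection (I0 = CLOSURE({[T' → . T]}), then GOTO on every symbol after a dot until no new states appear). It has 8 states:
  I0: { [T → . , L num], [T → . ,], [T → . ; L], [T' → . T] }  — shift
  I1: { [L → . num], [T → , . L num], [T → , .] }  — shift, reduce
  I2: { [L → . num], [T → ; . L] }  — shift
  I3: { [T' → T .] }  — accept
  I4: { [T → ; L .] }  — reduce
  I5: { [L → num .] }  — reduce
  I6: { [T → , L . num] }  — shift
  I7: { [T → , L num .] }  — reduce

I1 contains reduce item [T → , .] and shift item [L → . num] — shift-reduce conflict.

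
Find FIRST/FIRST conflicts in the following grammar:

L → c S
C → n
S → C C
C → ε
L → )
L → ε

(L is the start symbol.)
No FIRST/FIRST conflicts.

Productions for L:
  L → c S: FIRST = { 'c' }
  L → ): FIRST = { ')' }
  L → ε: FIRST = { ε }
Productions for C:
  C → n: FIRST = { 'n' }
  C → ε: FIRST = { ε }
S has only one production, so no FIRST/FIRST conflict is possible there.

All alternatives of each non-terminal have pairwise disjoint FIRST sets.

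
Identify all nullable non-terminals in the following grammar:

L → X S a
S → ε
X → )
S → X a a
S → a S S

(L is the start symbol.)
ε-productions: S → ε
So S is immediately nullable.
No further non-terminal can be added: every production for the remaining non-terminals contains a terminal or a non-nullable non-terminal.
Nullable = { 'S' }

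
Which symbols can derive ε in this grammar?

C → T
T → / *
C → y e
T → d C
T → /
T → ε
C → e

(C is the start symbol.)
{ 'C', 'T' }

ε-productions: T → ε
So T is immediately nullable.
C → T: every symbol on the right is nullable, so C is nullable too.
Every non-terminal is now nullable.
Nullable = { 'C', 'T' }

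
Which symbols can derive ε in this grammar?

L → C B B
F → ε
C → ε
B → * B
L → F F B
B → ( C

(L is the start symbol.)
A non-terminal is nullable if it can derive ε (the empty string): either it has an ε-production, or it has a production whose right-hand side consists entirely of nullable non-terminals.

ε-productions: F → ε, C → ε
So F, C are immediately nullable.
No further non-terminal can be added: every production for the remaining non-terminals contains a terminal or a non-nullable non-terminal.
Nullable = { 'C', 'F' }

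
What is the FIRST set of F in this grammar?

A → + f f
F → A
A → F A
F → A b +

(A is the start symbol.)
FIRST sets of the other non-terminals involved (by the same procedure, iterated to a fixed point):
  FIRST(A) = { '+' }

From F → A:
  - A is a non-terminal: add FIRST(A) \ {ε} = { '+' }
    A is not nullable, so stop
From F → A b +:
  - A is a non-terminal: add FIRST(A) \ {ε} = { '+' }
    A is not nullable, so stop

Collecting: FIRST(F) = { '+' }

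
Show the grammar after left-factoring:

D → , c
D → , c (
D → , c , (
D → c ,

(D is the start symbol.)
Left-factoring transforms A → αβ₁ | αβ₂ into A → αA' and A' → β₁ | β₂
(α is the longest common prefix among the alternatives). Repeat until
no nonterminal has two alternatives with a common prefix.

Round 1: D has alternatives sharing prefix ', c'. Introduce D': D → , c D'
  Add: D' → ε
  Add: D' → (
  Add: D' → , (

No remaining common prefixes — done.

Resulting grammar:
D → , c D'
D' → ε
D' → (
D' → , (
D → c ,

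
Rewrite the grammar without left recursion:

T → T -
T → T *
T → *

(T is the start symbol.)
T → * T'
T' → - T'
T' → * T'
T' → ε

T is directly left-recursive. The standard transformation for
  A → A α₁ | ... | A α_m | β₁ | ... | β_n
is
  A  → β₁ A' | ... | β_n A'
  A' → α₁ A' | ... | α_m A' | ε

T → * becomes T → * T'
T → T - becomes T' → - T'
T → T * becomes T' → * T'
Add T' → ε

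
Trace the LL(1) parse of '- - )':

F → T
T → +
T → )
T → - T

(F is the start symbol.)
Stack is shown with the top on the left.

Stack  Input    Action
----------------------
F $    - - ) $  output F → T
T $    - - ) $  output T → - T
- T $  - - ) $  match '-'
T $    - ) $    output T → - T
- T $  - ) $    match '-'
T $    ) $      output T → )
) $    ) $      match ')'
$      $        accept

The string is accepted.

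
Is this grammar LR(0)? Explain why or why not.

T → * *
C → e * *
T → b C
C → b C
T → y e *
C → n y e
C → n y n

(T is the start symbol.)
Yes, the grammar is LR(0)

Augment with T' → T and build the canonical LR(0) collection (I0 = CLOSURE({[T' → . T]}), then GOTO on every symbol after a dot until no new states appear). It has 18 states:
  I0: { [T → . * *], [T → . b C], [T → . y e *], [T' → . T] }  — shift
  I1: { [T → * . *] }  — shift
  I2: { [T' → T .] }  — accept
  I3: { [C → . b C], [C → . e * *], [C → . n y e], [C → . n y n], [T → b . C] }  — shift
  I4: { [T → y . e *] }  — shift
  I5: { [T → y e . *] }  — shift
  I6: { [T → y e * .] }  — reduce
  I7: { [T → b C .] }  — reduce
  I8: { [C → . b C], [C → . e * *], [C → . n y e], [C → . n y n], [C → b . C] }  — shift
  I9: { [C → e . * *] }  — shift
  I10: { [C → n . y e], [C → n . y n] }  — shift
  I11: { [C → n y . e], [C → n y . n] }  — shift
  I12: { [C → n y e .] }  — reduce
  I13: { [C → n y n .] }  — reduce
  I14: { [C → e * . *] }  — shift
  I15: { [C → e * * .] }  — reduce
  I16: { [C → b C .] }  — reduce
  I17: { [T → * * .] }  — reduce

Every state is either a pure shift/goto state or contains exactly one complete item and nothing to shift — no conflicts. The grammar is LR(0).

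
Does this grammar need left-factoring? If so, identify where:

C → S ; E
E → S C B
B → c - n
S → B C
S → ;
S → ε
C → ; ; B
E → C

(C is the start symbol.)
Left-factoring is needed when two productions for the same non-terminal
share a common prefix on the right-hand side.

Productions for C:
  C → S ; E
  C → ; ; B
Productions for E:
  E → S C B
  E → C
Productions for S:
  S → B C
  S → ;
  S → ε

No common prefixes found.

Answer: No, left-factoring is not needed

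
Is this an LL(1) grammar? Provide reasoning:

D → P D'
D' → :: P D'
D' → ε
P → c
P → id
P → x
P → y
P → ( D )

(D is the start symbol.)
Yes, the grammar is LL(1).

Relevant sets:
  FOLLOW(D') = { $, ')' }

For D':
  PREDICT(D' → :: P D') = { '::' }
  PREDICT(D' → ε) = { $, ')' }
For P:
  PREDICT(P → c) = { 'c' }
  PREDICT(P → id) = { 'id' }
  PREDICT(P → x) = { 'x' }
  PREDICT(P → y) = { 'y' }
  PREDICT(P → '(' D ')') = { '(' }
D has a single production, so nothing to check there.

All predict sets are disjoint. The grammar IS LL(1).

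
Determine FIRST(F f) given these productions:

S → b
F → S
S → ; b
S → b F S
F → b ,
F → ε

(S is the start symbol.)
{ ';', 'b', 'f' }

FIRST sets of the non-terminals involved (from the grammar, by fixed-point iteration):
  FIRST(F) = { ';', 'b', ε }

To compute FIRST(F f), process the symbols left to right:
Symbol F is a non-terminal. Add FIRST(F) \ {ε} = { ';', 'b' }
F is nullable (ε ∈ FIRST(F)), continue to the next symbol.
Symbol f is a terminal. Add 'f' and stop.
FIRST(F f) = { ';', 'b', 'f' }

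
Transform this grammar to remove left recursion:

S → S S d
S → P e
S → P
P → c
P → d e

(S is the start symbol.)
S → P e S'
S → P S'
S' → S d S'
S' → ε
P → c
P → d e

S is directly left-recursive. The standard transformation for
  A → A α₁ | ... | A α_m | β₁ | ... | β_n
is
  A  → β₁ A' | ... | β_n A'
  A' → α₁ A' | ... | α_m A' | ε

S → P e becomes S → P e S'
S → P becomes S → P S'
S → S S d becomes S' → S d S'
Add S' → ε

Productions for other non-terminals are unchanged:
  P → c
  P → d e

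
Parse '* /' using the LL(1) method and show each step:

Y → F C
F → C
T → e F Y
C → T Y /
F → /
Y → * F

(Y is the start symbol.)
LL(1) parsing maintains a stack (initially the start symbol over $) and the input. At each step: if the stack top is a terminal, match it against the current input token; if it is a non-terminal N, replace it with the RHS of M[N, lookahead] (the unique production whose predict set contains the lookahead).

Stack is shown with the top on the left.

Stack  Input  Action
--------------------
Y $    * / $  output Y → * F
* F $  * / $  match '*'
F $    / $    output F → /
/ $    / $    match '/'
$      $      accept

The string is accepted.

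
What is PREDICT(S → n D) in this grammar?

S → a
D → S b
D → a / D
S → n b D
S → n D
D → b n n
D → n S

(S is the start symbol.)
{ 'n' }

PREDICT(S → n D) = (FIRST(RHS) \ {ε}) ∪ (FOLLOW(S) if ε ∈ FIRST(RHS), i.e. RHS ⇒* ε)
FIRST(n D) = { 'n' }
ε ∉ FIRST(n D), so FOLLOW(S) is not added.
PREDICT(S → n D) = { 'n' }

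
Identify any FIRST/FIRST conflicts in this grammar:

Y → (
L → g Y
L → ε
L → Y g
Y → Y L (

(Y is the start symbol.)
Yes. Y → '(' / Y → Y L '(' on { '(' }

A FIRST/FIRST conflict occurs when two productions N → α and N → β for the same non-terminal have FIRST(α) ∩ FIRST(β) ≠ ∅ (with ε ∈ FIRST of a nullable right-hand side, so two nullable alternatives also conflict).

FIRST sets of the non-terminals at (or reachable through a nullable prefix from) the front of some alternative:
  FIRST(Y) = { '(' }

Productions for Y:
  Y → (: FIRST = { '(' }
  Y → Y L (: FIRST = { '(' }
Productions for L:
  L → g Y: FIRST = { 'g' }
  L → ε: FIRST = { ε }
  L → Y g: FIRST = { '(' }

Conflict for Y: Y → ( and Y → Y L (
  Overlap: { '(' }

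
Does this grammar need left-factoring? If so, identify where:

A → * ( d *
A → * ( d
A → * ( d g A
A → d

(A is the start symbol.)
Yes, A has productions with common prefix '* ( d'

Left-factoring is needed when two productions for the same non-terminal
share a common prefix on the right-hand side.

Productions for A:
  A → * ( d *
  A → * ( d
  A → * ( d g A
  A → d

Found common prefix '* ( d' in productions for A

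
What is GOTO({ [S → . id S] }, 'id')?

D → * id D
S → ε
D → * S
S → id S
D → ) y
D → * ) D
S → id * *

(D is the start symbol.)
GOTO(I, 'id') = CLOSURE({ [A → αX.β] : [A → α.Xβ] ∈ I, X = 'id' })

Items with dot before 'id', with the dot advanced:
  [S → . id S] → [S → id . S]
Closure of the advanced items:
  [S → id . S] has the dot before S: add [S → .], [S → . id S], [S → . id * *]

GOTO = { [S → . id * *], [S → . id S], [S → .], [S → id . S] }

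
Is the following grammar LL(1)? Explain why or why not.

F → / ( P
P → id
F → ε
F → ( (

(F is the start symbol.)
A grammar is LL(1) if for each non-terminal N with multiple productions, the predict sets of those productions are pairwise disjoint, where PREDICT(N → α) = (FIRST(α) \ {ε}) ∪ (FOLLOW(N) if α ⇒* ε).

Relevant sets:
  FOLLOW(F) = { $ }

For F:
  PREDICT(F → '/' '(' P) = { '/' }
  PREDICT(F → ε) = { $ }
  PREDICT(F → '(' '(') = { '(' }
P has a single production, so nothing to check there.

All predict sets are disjoint. The grammar IS LL(1).

Answer: Yes, the grammar is LL(1).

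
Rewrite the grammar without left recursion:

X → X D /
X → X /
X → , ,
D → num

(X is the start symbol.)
X is directly left-recursive. The standard transformation for
  A → A α₁ | ... | A α_m | β₁ | ... | β_n
is
  A  → β₁ A' | ... | β_n A'
  A' → α₁ A' | ... | α_m A' | ε

X → , , becomes X → , , X'
X → X D / becomes X' → D / X'
X → X / becomes X' → / X'
Add X' → ε

Productions for other non-terminals are unchanged:
  D → num

Resulting grammar:
X → , , X'
X' → D / X'
X' → / X'
X' → ε
D → num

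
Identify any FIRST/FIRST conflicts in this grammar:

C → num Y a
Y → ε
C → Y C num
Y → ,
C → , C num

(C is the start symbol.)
Yes. C → num Y a / C → Y C num on { 'num' }; C → Y C num / C → ',' C num on { ',' }

A FIRST/FIRST conflict occurs when two productions N → α and N → β for the same non-terminal have FIRST(α) ∩ FIRST(β) ≠ ∅ (with ε ∈ FIRST of a nullable right-hand side, so two nullable alternatives also conflict).

FIRST sets of the non-terminals at (or reachable through a nullable prefix from) the front of some alternative:
  FIRST(Y) = { ',', ε }
  FIRST(C) = { ',', 'num' }

Productions for C:
  C → num Y a: FIRST = { 'num' }
  C → Y C num: FIRST = { ',', 'num' }
  C → , C num: FIRST = { ',' }
Productions for Y:
  Y → ε: FIRST = { ε }
  Y → ,: FIRST = { ',' }

Conflict for C: C → num Y a and C → Y C num
  Overlap: { 'num' }
Conflict for C: C → Y C num and C → , C num
  Overlap: { ',' }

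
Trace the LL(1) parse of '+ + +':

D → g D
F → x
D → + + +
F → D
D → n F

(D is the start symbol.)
LL(1) parsing maintains a stack (initially the start symbol over $) and the input. At each step: if the stack top is a terminal, match it against the current input token; if it is a non-terminal N, replace it with the RHS of M[N, lookahead] (the unique production whose predict set contains the lookahead).

Stack is shown with the top on the left.

Stack    Input    Action
------------------------
D $      + + + $  output D → + + +
+ + + $  + + + $  match '+'
+ + $    + + $    match '+'
+ $      + $      match '+'
$        $        accept

The string is accepted.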